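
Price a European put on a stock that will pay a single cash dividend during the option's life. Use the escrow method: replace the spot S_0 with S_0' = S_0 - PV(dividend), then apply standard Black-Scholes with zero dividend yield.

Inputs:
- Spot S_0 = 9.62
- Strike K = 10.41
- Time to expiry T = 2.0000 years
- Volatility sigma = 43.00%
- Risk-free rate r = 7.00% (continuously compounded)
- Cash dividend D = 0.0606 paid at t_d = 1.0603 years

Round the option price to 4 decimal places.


PV(D) = D * exp(-r * t_d) = 0.0606 * 0.92846648 = 0.05626507
S_0' = S_0 - PV(D) = 9.6200 - 0.05626507 = 9.56373493
d1 = (ln(S_0'/K) + (r + sigma^2/2)*T) / (sigma*sqrt(T)) = 0.39484752
d2 = d1 - sigma*sqrt(T) = -0.21326431
exp(-rT) = 0.86935824
N(-d1) = 0.34647771; N(-d2) = 0.58443959
P = K * exp(-rT) * N(-d2) - S_0' * N(-d1) = 10.4100 * 0.86935824 * 0.58443959 - 9.56373493 * 0.34647771 = 1.9756

Answer: Price = 1.9756


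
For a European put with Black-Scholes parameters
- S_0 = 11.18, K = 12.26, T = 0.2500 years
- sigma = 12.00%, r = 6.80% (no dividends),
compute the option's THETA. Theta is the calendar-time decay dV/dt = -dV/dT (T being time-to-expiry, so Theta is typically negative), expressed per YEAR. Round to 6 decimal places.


Answer: Theta = 0.484780

Derivation:
d1 = -1.2235910464; d2 = -1.2835910464
phi(d1) = 0.1887133546; exp(-qT) = 1.0000000000; exp(-rT) = 0.9831436846
Theta = -S*exp(-qT)*phi(d1)*sigma/(2*sqrt(T)) + r*K*exp(-rT)*N(-d2) - q*S*exp(-qT)*N(-d1)
N(-d1) = 0.8894467305; N(-d2) = 0.9003574579; sqrt(T) = 0.5000000000
Term 1 = -11.1800 * 1.0000000000 * 0.1887133546 * 0.1200 / (2 * 0.5000000000) = -0.2531778365
Term 2 = 0.0680 * 12.2600 * 0.9831436846 * 0.9003574579 = 0.7379574865
Term 3 = 0 (no dividend yield, q = 0)
Theta = -0.2531778365 + (0.7379574865) + (0.0000000000) = 0.484780


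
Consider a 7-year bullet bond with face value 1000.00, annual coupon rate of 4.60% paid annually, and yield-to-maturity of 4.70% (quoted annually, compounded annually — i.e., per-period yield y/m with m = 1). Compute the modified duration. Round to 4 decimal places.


Answer: Modified duration = 5.8628

Derivation:
Coupon per period c = face * coupon_rate / m = 46.000000
Periods per year m = 1; per-period yield y/m = 0.047000
Number of cashflows N = 7
Cashflows (t years, CF_t, discount factor 1/(1+y/m)^(m*t), PV):
  t = 1.0000: CF_t = 46.000000, DF = 0.955110, PV = 43.935053
  t = 2.0000: CF_t = 46.000000, DF = 0.912235, PV = 41.962801
  t = 3.0000: CF_t = 46.000000, DF = 0.871284, PV = 40.079084
  t = 4.0000: CF_t = 46.000000, DF = 0.832172, PV = 38.279927
  t = 5.0000: CF_t = 46.000000, DF = 0.794816, PV = 36.561535
  t = 6.0000: CF_t = 46.000000, DF = 0.759137, PV = 34.920282
  t = 7.0000: CF_t = 1046.000000, DF = 0.725059, PV = 758.411505
Price P = sum_t PV_t = 994.150187
First compute Macaulay numerator sum_t t * PV_t:
  t * PV_t at t = 1.0000: 43.935053
  t * PV_t at t = 2.0000: 83.925602
  t * PV_t at t = 3.0000: 120.237252
  t * PV_t at t = 4.0000: 153.119709
  t * PV_t at t = 5.0000: 182.807676
  t * PV_t at t = 6.0000: 209.521692
  t * PV_t at t = 7.0000: 5308.880538
Macaulay duration D = 6102.427521 / 994.150187 = 6.138336
Modified duration = D / (1 + y/m) = 6.138336 / (1 + 0.047000) = 5.862785


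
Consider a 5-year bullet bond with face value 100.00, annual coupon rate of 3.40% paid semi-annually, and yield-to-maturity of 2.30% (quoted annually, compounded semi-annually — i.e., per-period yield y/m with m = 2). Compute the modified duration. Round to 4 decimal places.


Answer: Modified duration = 4.5982

Derivation:
Coupon per period c = face * coupon_rate / m = 1.700000
Periods per year m = 2; per-period yield y/m = 0.011500
Number of cashflows N = 10
Cashflows (t years, CF_t, discount factor 1/(1+y/m)^(m*t), PV):
  t = 0.5000: CF_t = 1.700000, DF = 0.988631, PV = 1.680672
  t = 1.0000: CF_t = 1.700000, DF = 0.977391, PV = 1.661564
  t = 1.5000: CF_t = 1.700000, DF = 0.966279, PV = 1.642674
  t = 2.0000: CF_t = 1.700000, DF = 0.955293, PV = 1.623998
  t = 2.5000: CF_t = 1.700000, DF = 0.944432, PV = 1.605534
  t = 3.0000: CF_t = 1.700000, DF = 0.933694, PV = 1.587280
  t = 3.5000: CF_t = 1.700000, DF = 0.923079, PV = 1.569234
  t = 4.0000: CF_t = 1.700000, DF = 0.912584, PV = 1.551393
  t = 4.5000: CF_t = 1.700000, DF = 0.902209, PV = 1.533755
  t = 5.0000: CF_t = 101.700000, DF = 0.891951, PV = 90.711444
Price P = sum_t PV_t = 105.167548
First compute Macaulay numerator sum_t t * PV_t:
  t * PV_t at t = 0.5000: 0.840336
  t * PV_t at t = 1.0000: 1.661564
  t * PV_t at t = 1.5000: 2.464010
  t * PV_t at t = 2.0000: 3.247995
  t * PV_t at t = 2.5000: 4.013835
  t * PV_t at t = 3.0000: 4.761841
  t * PV_t at t = 3.5000: 5.492319
  t * PV_t at t = 4.0000: 6.205572
  t * PV_t at t = 4.5000: 6.901897
  t * PV_t at t = 5.0000: 453.557222
Macaulay duration D = 489.146590 / 105.167548 = 4.651117
Modified duration = D / (1 + y/m) = 4.651117 / (1 + 0.011500) = 4.598237


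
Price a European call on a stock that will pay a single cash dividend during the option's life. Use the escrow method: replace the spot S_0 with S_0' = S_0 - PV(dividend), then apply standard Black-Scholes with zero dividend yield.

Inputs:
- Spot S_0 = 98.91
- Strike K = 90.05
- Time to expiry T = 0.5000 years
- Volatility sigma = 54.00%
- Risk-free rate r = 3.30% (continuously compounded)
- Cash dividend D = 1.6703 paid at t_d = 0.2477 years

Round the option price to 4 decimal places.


Answer: Price = 18.8206

Derivation:
PV(D) = D * exp(-r * t_d) = 1.6703 * 0.99185922 = 1.65670245
S_0' = S_0 - PV(D) = 98.9100 - 1.65670245 = 97.25329755
d1 = (ln(S_0'/K) + (r + sigma^2/2)*T) / (sigma*sqrt(T)) = 0.43566634
d2 = d1 - sigma*sqrt(T) = 0.05382868
exp(-rT) = 0.98363538
N(d1) = 0.66846059; N(d2) = 0.52146417
C = S_0' * N(d1) - K * exp(-rT) * N(d2) = 97.25329755 * 0.66846059 - 90.0500 * 0.98363538 * 0.52146417 = 18.8206


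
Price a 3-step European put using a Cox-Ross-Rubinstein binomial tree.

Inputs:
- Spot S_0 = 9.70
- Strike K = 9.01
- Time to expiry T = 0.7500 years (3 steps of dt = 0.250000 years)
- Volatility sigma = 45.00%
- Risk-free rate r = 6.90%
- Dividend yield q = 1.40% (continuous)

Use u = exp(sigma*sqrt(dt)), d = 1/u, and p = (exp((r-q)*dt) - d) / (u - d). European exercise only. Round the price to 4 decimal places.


Answer: Price = V(0,0) = 1.0330

Derivation:
dt = T/N = 0.250000
u = exp(sigma*sqrt(dt)) = 1.252323; d = 1/u = 0.798516
p = (exp((r-q)*dt) - d) / (u - d) = 0.474495
Discount per step: exp(-r*dt) = 0.982898
Stock lattice S(k, i) with i counting down-moves:
  k=0: S(0,0) = 9.7000
  k=1: S(1,0) = 12.1475; S(1,1) = 7.7456
  k=2: S(2,0) = 15.2126; S(2,1) = 9.7000; S(2,2) = 6.1850
  k=3: S(3,0) = 19.0511; S(3,1) = 12.1475; S(3,2) = 7.7456; S(3,3) = 4.9388
Terminal payoffs V(N, i) = max(K - S_T, 0):
  V(3,0) = 0.000000; V(3,1) = 0.000000; V(3,2) = 1.264393; V(3,3) = 4.071183
Backward induction: V(k, i) = exp(-r*dt) * [p * V(k+1, i) + (1-p) * V(k+1, i+1)].
  V(2,0) = exp(-r*dt) * [p*0.000000 + (1-p)*0.000000] = 0.000000
  V(2,1) = exp(-r*dt) * [p*0.000000 + (1-p)*1.264393] = 0.653082
  V(2,2) = exp(-r*dt) * [p*1.264393 + (1-p)*4.071183] = 2.692527
  V(1,0) = exp(-r*dt) * [p*0.000000 + (1-p)*0.653082] = 0.337329
  V(1,1) = exp(-r*dt) * [p*0.653082 + (1-p)*2.692527] = 1.695323
  V(0,0) = exp(-r*dt) * [p*0.337329 + (1-p)*1.695323] = 1.032988


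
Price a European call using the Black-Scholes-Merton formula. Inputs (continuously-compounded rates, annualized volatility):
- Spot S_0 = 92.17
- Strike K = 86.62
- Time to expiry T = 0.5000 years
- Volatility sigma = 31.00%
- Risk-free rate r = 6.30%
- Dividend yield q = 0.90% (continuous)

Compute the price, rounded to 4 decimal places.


d1 = (ln(S/K) + (r - q + 0.5*sigma^2) * T) / (sigma * sqrt(T)) = 0.51609198
d2 = d1 - sigma * sqrt(T) = 0.29688887
exp(-rT) = 0.96899096; exp(-qT) = 0.99551011
C = S_0 * exp(-qT) * N(d1) - K * exp(-rT) * N(d2)
N(d1) = 0.69710491; N(d2) = 0.61672432
C = 92.1700 * 0.99551011 * 0.69710491 - 86.6200 * 0.96899096 * 0.61672432 = 12.1995

Answer: Price = 12.1995


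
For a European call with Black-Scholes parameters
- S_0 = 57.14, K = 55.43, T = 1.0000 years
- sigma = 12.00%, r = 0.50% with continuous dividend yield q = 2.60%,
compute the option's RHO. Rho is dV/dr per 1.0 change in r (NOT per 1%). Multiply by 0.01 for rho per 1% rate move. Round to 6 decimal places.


d1 = 0.1381952781; d2 = 0.0181952781
phi(d1) = 0.3951509241; exp(-qT) = 0.9743350896; exp(-rT) = 0.9950124792
N(d2) = 0.5072584652
Rho = K*T*exp(-rT)*N(d2) = 55.4300 * 1.0000 * 0.9950124792 * 0.5072584652 = 27.977101

Answer: Rho = 27.977101


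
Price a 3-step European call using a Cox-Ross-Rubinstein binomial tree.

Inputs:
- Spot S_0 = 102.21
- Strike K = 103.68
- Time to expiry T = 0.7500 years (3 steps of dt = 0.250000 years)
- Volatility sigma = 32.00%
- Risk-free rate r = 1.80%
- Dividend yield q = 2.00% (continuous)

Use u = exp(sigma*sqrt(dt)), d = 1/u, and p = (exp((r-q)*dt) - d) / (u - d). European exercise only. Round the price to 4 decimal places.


dt = T/N = 0.250000
u = exp(sigma*sqrt(dt)) = 1.173511; d = 1/u = 0.852144
p = (exp((r-q)*dt) - d) / (u - d) = 0.458530
Discount per step: exp(-r*dt) = 0.995510
Stock lattice S(k, i) with i counting down-moves:
  k=0: S(0,0) = 102.2100
  k=1: S(1,0) = 119.9445; S(1,1) = 87.0976
  k=2: S(2,0) = 140.7562; S(2,1) = 102.2100; S(2,2) = 74.2197
  k=3: S(3,0) = 165.1790; S(3,1) = 119.9445; S(3,2) = 87.0976; S(3,3) = 63.2459
Terminal payoffs V(N, i) = max(S_T - K, 0):
  V(3,0) = 61.498965; V(3,1) = 16.264546; V(3,2) = 0.000000; V(3,3) = 0.000000
Backward induction: V(k, i) = exp(-r*dt) * [p * V(k+1, i) + (1-p) * V(k+1, i+1)].
  V(2,0) = exp(-r*dt) * [p*61.498965 + (1-p)*16.264546] = 36.839716
  V(2,1) = exp(-r*dt) * [p*16.264546 + (1-p)*0.000000] = 7.424292
  V(2,2) = exp(-r*dt) * [p*0.000000 + (1-p)*0.000000] = 0.000000
  V(1,0) = exp(-r*dt) * [p*36.839716 + (1-p)*7.424292] = 20.818243
  V(1,1) = exp(-r*dt) * [p*7.424292 + (1-p)*0.000000] = 3.388973
  V(0,0) = exp(-r*dt) * [p*20.818243 + (1-p)*3.388973] = 11.329712

Answer: Price = V(0,0) = 11.3297


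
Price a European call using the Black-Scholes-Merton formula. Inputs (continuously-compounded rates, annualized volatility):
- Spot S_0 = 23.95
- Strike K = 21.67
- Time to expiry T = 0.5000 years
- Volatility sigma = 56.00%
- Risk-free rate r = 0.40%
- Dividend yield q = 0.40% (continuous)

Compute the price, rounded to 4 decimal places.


Answer: Price = 4.8224

Derivation:
d1 = (ln(S/K) + (r - q + 0.5*sigma^2) * T) / (sigma * sqrt(T)) = 0.45062781
d2 = d1 - sigma * sqrt(T) = 0.05464801
exp(-rT) = 0.99800200; exp(-qT) = 0.99800200
C = S_0 * exp(-qT) * N(d1) - K * exp(-rT) * N(d2)
N(d1) = 0.67387109; N(d2) = 0.52179056
C = 23.9500 * 0.99800200 * 0.67387109 - 21.6700 * 0.99800200 * 0.52179056 = 4.8224


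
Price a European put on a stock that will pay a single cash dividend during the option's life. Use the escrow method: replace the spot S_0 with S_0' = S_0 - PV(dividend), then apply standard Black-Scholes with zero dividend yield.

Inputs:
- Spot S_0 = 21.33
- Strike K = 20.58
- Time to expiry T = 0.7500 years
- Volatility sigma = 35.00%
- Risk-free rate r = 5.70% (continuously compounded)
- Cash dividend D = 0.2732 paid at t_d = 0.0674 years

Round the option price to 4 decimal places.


PV(D) = D * exp(-r * t_d) = 0.2732 * 0.99616557 = 0.27215243
S_0' = S_0 - PV(D) = 21.3300 - 0.27215243 = 21.05784757
d1 = (ln(S_0'/K) + (r + sigma^2/2)*T) / (sigma*sqrt(T)) = 0.36832000
d2 = d1 - sigma*sqrt(T) = 0.06521111
exp(-rT) = 0.95815090
N(-d1) = 0.35631732; N(-d2) = 0.47400296
P = K * exp(-rT) * N(-d2) - S_0' * N(-d1) = 20.5800 * 0.95815090 * 0.47400296 - 21.05784757 * 0.35631732 = 1.8435

Answer: Price = 1.8435


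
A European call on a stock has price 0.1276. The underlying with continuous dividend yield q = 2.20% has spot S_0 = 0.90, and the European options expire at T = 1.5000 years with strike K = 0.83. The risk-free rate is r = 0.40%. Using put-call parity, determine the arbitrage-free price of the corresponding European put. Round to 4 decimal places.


Put-call parity: C - P = S_0 * exp(-qT) - K * exp(-rT).
S_0 * exp(-qT) = 0.9000 * 0.96753856 = 0.87078470
K * exp(-rT) = 0.8300 * 0.99401796 = 0.82503491
P = C - S*exp(-qT) + K*exp(-rT)
P = 0.1276 - 0.87078470 + 0.82503491 = 0.0819

Answer: Put price = 0.0819


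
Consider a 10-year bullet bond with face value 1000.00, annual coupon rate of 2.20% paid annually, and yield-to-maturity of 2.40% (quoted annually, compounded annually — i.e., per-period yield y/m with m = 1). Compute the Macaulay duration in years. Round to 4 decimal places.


Coupon per period c = face * coupon_rate / m = 22.000000
Periods per year m = 1; per-period yield y/m = 0.024000
Number of cashflows N = 10
Cashflows (t years, CF_t, discount factor 1/(1+y/m)^(m*t), PV):
  t = 1.0000: CF_t = 22.000000, DF = 0.976562, PV = 21.484375
  t = 2.0000: CF_t = 22.000000, DF = 0.953674, PV = 20.980835
  t = 3.0000: CF_t = 22.000000, DF = 0.931323, PV = 20.489097
  t = 4.0000: CF_t = 22.000000, DF = 0.909495, PV = 20.008883
  t = 5.0000: CF_t = 22.000000, DF = 0.888178, PV = 19.539925
  t = 6.0000: CF_t = 22.000000, DF = 0.867362, PV = 19.081958
  t = 7.0000: CF_t = 22.000000, DF = 0.847033, PV = 18.634725
  t = 8.0000: CF_t = 22.000000, DF = 0.827181, PV = 18.197973
  t = 9.0000: CF_t = 22.000000, DF = 0.807794, PV = 17.771458
  t = 10.0000: CF_t = 1022.000000, DF = 0.788861, PV = 806.215845
Price P = sum_t PV_t = 982.405075
Macaulay numerator sum_t t * PV_t:
  t * PV_t at t = 1.0000: 21.484375
  t * PV_t at t = 2.0000: 41.961670
  t * PV_t at t = 3.0000: 61.467290
  t * PV_t at t = 4.0000: 80.035534
  t * PV_t at t = 5.0000: 97.699626
  t * PV_t at t = 6.0000: 114.491749
  t * PV_t at t = 7.0000: 130.443074
  t * PV_t at t = 8.0000: 145.583788
  t * PV_t at t = 9.0000: 159.943126
  t * PV_t at t = 10.0000: 8062.158451
Macaulay duration D = (sum_t t * PV_t) / P = 8915.268683 / 982.405075 = 9.074942

Answer: Macaulay duration = 9.0749 years


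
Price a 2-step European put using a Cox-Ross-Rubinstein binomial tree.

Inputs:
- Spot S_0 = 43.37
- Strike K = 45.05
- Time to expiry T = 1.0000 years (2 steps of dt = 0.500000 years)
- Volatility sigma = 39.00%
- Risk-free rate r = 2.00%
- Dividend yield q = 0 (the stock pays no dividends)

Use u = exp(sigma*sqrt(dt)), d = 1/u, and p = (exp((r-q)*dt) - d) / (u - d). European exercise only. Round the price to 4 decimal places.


Answer: Price = V(0,0) = 6.7760

Derivation:
dt = T/N = 0.500000
u = exp(sigma*sqrt(dt)) = 1.317547; d = 1/u = 0.758986
p = (exp((r-q)*dt) - d) / (u - d) = 0.449484
Discount per step: exp(-r*dt) = 0.990050
Stock lattice S(k, i) with i counting down-moves:
  k=0: S(0,0) = 43.3700
  k=1: S(1,0) = 57.1420; S(1,1) = 32.9172
  k=2: S(2,0) = 75.2873; S(2,1) = 43.3700; S(2,2) = 24.9837
Terminal payoffs V(N, i) = max(K - S_T, 0):
  V(2,0) = 0.000000; V(2,1) = 1.680000; V(2,2) = 20.066274
Backward induction: V(k, i) = exp(-r*dt) * [p * V(k+1, i) + (1-p) * V(k+1, i+1)].
  V(1,0) = exp(-r*dt) * [p*0.000000 + (1-p)*1.680000] = 0.915665
  V(1,1) = exp(-r*dt) * [p*1.680000 + (1-p)*20.066274] = 11.684512
  V(0,0) = exp(-r*dt) * [p*0.915665 + (1-p)*11.684512] = 6.775991


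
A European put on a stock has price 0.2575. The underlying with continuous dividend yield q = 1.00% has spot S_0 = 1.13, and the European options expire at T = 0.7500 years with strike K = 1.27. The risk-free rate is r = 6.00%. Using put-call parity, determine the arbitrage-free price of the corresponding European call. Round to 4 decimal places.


Put-call parity: C - P = S_0 * exp(-qT) - K * exp(-rT).
S_0 * exp(-qT) = 1.1300 * 0.99252805 = 1.12155670
K * exp(-rT) = 1.2700 * 0.95599748 = 1.21411680
C = P + S*exp(-qT) - K*exp(-rT)
C = 0.2575 + 1.12155670 - 1.21411680 = 0.1649

Answer: Call price = 0.1649


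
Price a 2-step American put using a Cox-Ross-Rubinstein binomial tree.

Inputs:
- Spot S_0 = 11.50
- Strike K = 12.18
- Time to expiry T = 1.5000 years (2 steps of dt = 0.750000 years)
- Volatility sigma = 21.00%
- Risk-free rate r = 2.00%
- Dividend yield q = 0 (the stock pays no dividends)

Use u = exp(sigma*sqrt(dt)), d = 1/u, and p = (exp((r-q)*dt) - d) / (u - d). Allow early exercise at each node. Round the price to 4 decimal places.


dt = T/N = 0.750000
u = exp(sigma*sqrt(dt)) = 1.199453; d = 1/u = 0.833714
p = (exp((r-q)*dt) - d) / (u - d) = 0.495981
Discount per step: exp(-r*dt) = 0.985112
Stock lattice S(k, i) with i counting down-moves:
  k=0: S(0,0) = 11.5000
  k=1: S(1,0) = 13.7937; S(1,1) = 9.5877
  k=2: S(2,0) = 16.5449; S(2,1) = 11.5000; S(2,2) = 7.9934
Terminal payoffs V(N, i) = max(K - S_T, 0):
  V(2,0) = 0.000000; V(2,1) = 0.680000; V(2,2) = 4.186599
Backward induction: V(k, i) = exp(-r*dt) * [p * V(k+1, i) + (1-p) * V(k+1, i+1)]; then take max(V_cont, immediate exercise) for American.
  V(1,0) = exp(-r*dt) * [p*0.000000 + (1-p)*0.680000] = 0.337631; exercise = 0.000000; V(1,0) = max -> 0.337631
  V(1,1) = exp(-r*dt) * [p*0.680000 + (1-p)*4.186599] = 2.410957; exercise = 2.592294; V(1,1) = max -> 2.592294
  V(0,0) = exp(-r*dt) * [p*0.337631 + (1-p)*2.592294] = 1.452079; exercise = 0.680000; V(0,0) = max -> 1.452079

Answer: Price = V(0,0) = 1.4521


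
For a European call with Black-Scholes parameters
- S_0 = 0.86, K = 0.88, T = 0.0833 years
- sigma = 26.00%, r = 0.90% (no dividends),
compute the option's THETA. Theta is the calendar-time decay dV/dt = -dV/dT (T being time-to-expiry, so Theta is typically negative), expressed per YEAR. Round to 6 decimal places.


d1 = -0.2588505198; d2 = -0.3338910422
phi(d1) = 0.3857983987; exp(-qT) = 1.0000000000; exp(-rT) = 0.9992505810
Theta = -S*exp(-qT)*phi(d1)*sigma/(2*sqrt(T)) - r*K*exp(-rT)*N(d2) + q*S*exp(-qT)*N(d1)
N(d1) = 0.3978752884; N(d2) = 0.3692308898; sqrt(T) = 0.2886173938
Term 1 = -0.8600 * 1.0000000000 * 0.3857983987 * 0.2600 / (2 * 0.2886173938) = -0.1494444268
Term 2 = -0.0090 * 0.8800 * 0.9992505810 * 0.3692308898 = -0.0029221171
Term 3 = 0 (no dividend yield, q = 0)
Theta = -0.1494444268 + (-0.0029221171) + (0.0000000000) = -0.152367

Answer: Theta = -0.152367


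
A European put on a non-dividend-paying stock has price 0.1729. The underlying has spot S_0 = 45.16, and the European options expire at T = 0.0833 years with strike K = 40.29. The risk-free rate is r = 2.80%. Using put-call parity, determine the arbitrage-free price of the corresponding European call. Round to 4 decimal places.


Answer: Call price = 5.1368

Derivation:
Put-call parity: C - P = S_0 * exp(-qT) - K * exp(-rT).
S_0 * exp(-qT) = 45.1600 * 1.00000000 = 45.16000000
K * exp(-rT) = 40.2900 * 0.99767032 = 40.19613711
C = P + S*exp(-qT) - K*exp(-rT)
C = 0.1729 + 45.16000000 - 40.19613711 = 5.1368


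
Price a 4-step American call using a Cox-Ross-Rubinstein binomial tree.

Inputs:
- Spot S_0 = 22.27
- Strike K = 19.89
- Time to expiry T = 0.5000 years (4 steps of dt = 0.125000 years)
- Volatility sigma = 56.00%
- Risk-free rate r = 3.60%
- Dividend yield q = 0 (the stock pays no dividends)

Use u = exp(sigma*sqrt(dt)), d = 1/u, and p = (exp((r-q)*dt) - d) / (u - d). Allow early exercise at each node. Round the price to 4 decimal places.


dt = T/N = 0.125000
u = exp(sigma*sqrt(dt)) = 1.218950; d = 1/u = 0.820378
p = (exp((r-q)*dt) - d) / (u - d) = 0.461979
Discount per step: exp(-r*dt) = 0.995510
Stock lattice S(k, i) with i counting down-moves:
  k=0: S(0,0) = 22.2700
  k=1: S(1,0) = 27.1460; S(1,1) = 18.2698
  k=2: S(2,0) = 33.0896; S(2,1) = 22.2700; S(2,2) = 14.9882
  k=3: S(3,0) = 40.3346; S(3,1) = 27.1460; S(3,2) = 18.2698; S(3,3) = 12.2960
  k=4: S(4,0) = 49.1659; S(4,1) = 33.0896; S(4,2) = 22.2700; S(4,3) = 14.9882; S(4,4) = 10.0873
Terminal payoffs V(N, i) = max(S_T - K, 0):
  V(4,0) = 29.275889; V(4,1) = 13.199641; V(4,2) = 2.380000; V(4,3) = 0.000000; V(4,4) = 0.000000
Backward induction: V(k, i) = exp(-r*dt) * [p * V(k+1, i) + (1-p) * V(k+1, i+1)]; then take max(V_cont, immediate exercise) for American.
  V(3,0) = exp(-r*dt) * [p*29.275889 + (1-p)*13.199641] = 20.533925; exercise = 20.444621; V(3,0) = max -> 20.533925
  V(3,1) = exp(-r*dt) * [p*13.199641 + (1-p)*2.380000] = 7.345322; exercise = 7.256018; V(3,1) = max -> 7.345322
  V(3,2) = exp(-r*dt) * [p*2.380000 + (1-p)*0.000000] = 1.094574; exercise = 0.000000; V(3,2) = max -> 1.094574
  V(3,3) = exp(-r*dt) * [p*0.000000 + (1-p)*0.000000] = 0.000000; exercise = 0.000000; V(3,3) = max -> 0.000000
  V(2,0) = exp(-r*dt) * [p*20.533925 + (1-p)*7.345322] = 13.377848; exercise = 13.199641; V(2,0) = max -> 13.377848
  V(2,1) = exp(-r*dt) * [p*7.345322 + (1-p)*1.094574] = 3.964411; exercise = 2.380000; V(2,1) = max -> 3.964411
  V(2,2) = exp(-r*dt) * [p*1.094574 + (1-p)*0.000000] = 0.503400; exercise = 0.000000; V(2,2) = max -> 0.503400
  V(1,0) = exp(-r*dt) * [p*13.377848 + (1-p)*3.964411] = 8.275899; exercise = 7.256018; V(1,0) = max -> 8.275899
  V(1,1) = exp(-r*dt) * [p*3.964411 + (1-p)*0.503400] = 2.092876; exercise = 0.000000; V(1,1) = max -> 2.092876
  V(0,0) = exp(-r*dt) * [p*8.275899 + (1-p)*2.092876] = 4.927083; exercise = 2.380000; V(0,0) = max -> 4.927083

Answer: Price = V(0,0) = 4.9271


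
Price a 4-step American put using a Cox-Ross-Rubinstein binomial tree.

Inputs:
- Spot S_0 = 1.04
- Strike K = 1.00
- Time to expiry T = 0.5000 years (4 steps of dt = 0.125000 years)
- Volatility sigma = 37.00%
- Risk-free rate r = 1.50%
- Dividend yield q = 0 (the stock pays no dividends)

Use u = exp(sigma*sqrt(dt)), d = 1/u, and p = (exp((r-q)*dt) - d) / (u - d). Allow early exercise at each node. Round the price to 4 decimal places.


Answer: Price = V(0,0) = 0.0838

Derivation:
dt = T/N = 0.125000
u = exp(sigma*sqrt(dt)) = 1.139757; d = 1/u = 0.877380
p = (exp((r-q)*dt) - d) / (u - d) = 0.474496
Discount per step: exp(-r*dt) = 0.998127
Stock lattice S(k, i) with i counting down-moves:
  k=0: S(0,0) = 1.0400
  k=1: S(1,0) = 1.1853; S(1,1) = 0.9125
  k=2: S(2,0) = 1.3510; S(2,1) = 1.0400; S(2,2) = 0.8006
  k=3: S(3,0) = 1.5398; S(3,1) = 1.1853; S(3,2) = 0.9125; S(3,3) = 0.7024
  k=4: S(4,0) = 1.7550; S(4,1) = 1.3510; S(4,2) = 1.0400; S(4,3) = 0.8006; S(4,4) = 0.6163
Terminal payoffs V(N, i) = max(K - S_T, 0):
  V(4,0) = 0.000000; V(4,1) = 0.000000; V(4,2) = 0.000000; V(4,3) = 0.199412; V(4,4) = 0.383710
Backward induction: V(k, i) = exp(-r*dt) * [p * V(k+1, i) + (1-p) * V(k+1, i+1)]; then take max(V_cont, immediate exercise) for American.
  V(3,0) = exp(-r*dt) * [p*0.000000 + (1-p)*0.000000] = 0.000000; exercise = 0.000000; V(3,0) = max -> 0.000000
  V(3,1) = exp(-r*dt) * [p*0.000000 + (1-p)*0.000000] = 0.000000; exercise = 0.000000; V(3,1) = max -> 0.000000
  V(3,2) = exp(-r*dt) * [p*0.000000 + (1-p)*0.199412] = 0.104596; exercise = 0.087524; V(3,2) = max -> 0.104596
  V(3,3) = exp(-r*dt) * [p*0.199412 + (1-p)*0.383710] = 0.295707; exercise = 0.297580; V(3,3) = max -> 0.297580
  V(2,0) = exp(-r*dt) * [p*0.000000 + (1-p)*0.000000] = 0.000000; exercise = 0.000000; V(2,0) = max -> 0.000000
  V(2,1) = exp(-r*dt) * [p*0.000000 + (1-p)*0.104596] = 0.054862; exercise = 0.000000; V(2,1) = max -> 0.054862
  V(2,2) = exp(-r*dt) * [p*0.104596 + (1-p)*0.297580] = 0.205624; exercise = 0.199412; V(2,2) = max -> 0.205624
  V(1,0) = exp(-r*dt) * [p*0.000000 + (1-p)*0.054862] = 0.028776; exercise = 0.000000; V(1,0) = max -> 0.028776
  V(1,1) = exp(-r*dt) * [p*0.054862 + (1-p)*0.205624] = 0.133837; exercise = 0.087524; V(1,1) = max -> 0.133837
  V(0,0) = exp(-r*dt) * [p*0.028776 + (1-p)*0.133837] = 0.083829; exercise = 0.000000; V(0,0) = max -> 0.083829


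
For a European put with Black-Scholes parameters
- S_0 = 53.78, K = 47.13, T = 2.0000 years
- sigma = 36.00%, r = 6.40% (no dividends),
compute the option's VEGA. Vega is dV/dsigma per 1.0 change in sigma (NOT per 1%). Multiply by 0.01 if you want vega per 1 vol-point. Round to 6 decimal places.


Answer: Vega = 22.640665

Derivation:
d1 = 0.7652307816; d2 = 0.2561138992
phi(d1) = 0.2976825562; exp(-qT) = 1.0000000000; exp(-rT) = 0.8798533791
Vega = S * exp(-qT) * phi(d1) * sqrt(T) = 53.7800 * 1.0000000000 * 0.2976825562 * 1.4142135624 = 22.640665


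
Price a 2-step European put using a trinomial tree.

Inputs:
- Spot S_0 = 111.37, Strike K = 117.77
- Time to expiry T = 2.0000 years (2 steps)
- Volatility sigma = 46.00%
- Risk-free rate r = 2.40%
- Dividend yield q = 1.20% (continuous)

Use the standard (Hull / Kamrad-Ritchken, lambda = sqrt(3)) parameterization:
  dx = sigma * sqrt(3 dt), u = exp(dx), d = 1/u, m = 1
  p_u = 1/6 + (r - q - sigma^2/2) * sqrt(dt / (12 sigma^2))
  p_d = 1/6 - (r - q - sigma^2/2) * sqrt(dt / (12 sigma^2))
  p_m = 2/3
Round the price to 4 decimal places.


dt = T/N = 1.000000; dx = sigma*sqrt(3*dt) = 0.796743
u = exp(dx) = 2.218305; d = 1/u = 0.450795
p_u = 0.107802, p_m = 0.666667, p_d = 0.225531
Discount per step: exp(-r*dt) = 0.976286
Stock lattice S(k, j) with j the centered position index:
  k=0: S(0,+0) = 111.3700
  k=1: S(1,-1) = 50.2050; S(1,+0) = 111.3700; S(1,+1) = 247.0526
  k=2: S(2,-2) = 22.6321; S(2,-1) = 50.2050; S(2,+0) = 111.3700; S(2,+1) = 247.0526; S(2,+2) = 548.0381
Terminal payoffs V(N, j) = max(K - S_T, 0):
  V(2,-2) = 95.137855; V(2,-1) = 67.565000; V(2,+0) = 6.400000; V(2,+1) = 0.000000; V(2,+2) = 0.000000
Backward induction: V(k, j) = exp(-r*dt) * [p_u * V(k+1, j+1) + p_m * V(k+1, j) + p_d * V(k+1, j-1)]
  V(1,-1) = exp(-r*dt) * [p_u*6.400000 + p_m*67.565000 + p_d*95.137855] = 65.596471
  V(1,+0) = exp(-r*dt) * [p_u*0.000000 + p_m*6.400000 + p_d*67.565000] = 19.042149
  V(1,+1) = exp(-r*dt) * [p_u*0.000000 + p_m*0.000000 + p_d*6.400000] = 1.409171
  V(0,+0) = exp(-r*dt) * [p_u*1.409171 + p_m*19.042149 + p_d*65.596471] = 26.985254

Answer: Price = V(0,0) = 26.9853


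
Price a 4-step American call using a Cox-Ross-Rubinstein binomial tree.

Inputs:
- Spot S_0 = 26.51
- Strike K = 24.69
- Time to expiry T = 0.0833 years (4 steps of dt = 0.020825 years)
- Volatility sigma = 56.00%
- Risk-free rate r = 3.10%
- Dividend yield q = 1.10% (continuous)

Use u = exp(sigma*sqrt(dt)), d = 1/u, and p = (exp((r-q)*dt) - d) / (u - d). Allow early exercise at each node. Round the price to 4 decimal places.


dt = T/N = 0.020825
u = exp(sigma*sqrt(dt)) = 1.084168; d = 1/u = 0.922366
p = (exp((r-q)*dt) - d) / (u - d) = 0.482382
Discount per step: exp(-r*dt) = 0.999355
Stock lattice S(k, i) with i counting down-moves:
  k=0: S(0,0) = 26.5100
  k=1: S(1,0) = 28.7413; S(1,1) = 24.4519
  k=2: S(2,0) = 31.1604; S(2,1) = 26.5100; S(2,2) = 22.5536
  k=3: S(3,0) = 33.7831; S(3,1) = 28.7413; S(3,2) = 24.4519; S(3,3) = 20.8027
  k=4: S(4,0) = 36.6266; S(4,1) = 31.1604; S(4,2) = 26.5100; S(4,3) = 22.5536; S(4,4) = 19.1877
Terminal payoffs V(N, i) = max(S_T - K, 0):
  V(4,0) = 11.936554; V(4,1) = 6.470391; V(4,2) = 1.820000; V(4,3) = 0.000000; V(4,4) = 0.000000
Backward induction: V(k, i) = exp(-r*dt) * [p * V(k+1, i) + (1-p) * V(k+1, i+1)]; then take max(V_cont, immediate exercise) for American.
  V(3,0) = exp(-r*dt) * [p*11.936554 + (1-p)*6.470391] = 9.101295; exercise = 9.093098; V(3,0) = max -> 9.101295
  V(3,1) = exp(-r*dt) * [p*6.470391 + (1-p)*1.820000] = 4.060645; exercise = 4.051294; V(3,1) = max -> 4.060645
  V(3,2) = exp(-r*dt) * [p*1.820000 + (1-p)*0.000000] = 0.877369; exercise = 0.000000; V(3,2) = max -> 0.877369
  V(3,3) = exp(-r*dt) * [p*0.000000 + (1-p)*0.000000] = 0.000000; exercise = 0.000000; V(3,3) = max -> 0.000000
  V(2,0) = exp(-r*dt) * [p*9.101295 + (1-p)*4.060645] = 6.487976; exercise = 6.470391; V(2,0) = max -> 6.487976
  V(2,1) = exp(-r*dt) * [p*4.060645 + (1-p)*0.877369] = 2.411368; exercise = 1.820000; V(2,1) = max -> 2.411368
  V(2,2) = exp(-r*dt) * [p*0.877369 + (1-p)*0.000000] = 0.422954; exercise = 0.000000; V(2,2) = max -> 0.422954
  V(1,0) = exp(-r*dt) * [p*6.487976 + (1-p)*2.411368] = 4.375027; exercise = 4.051294; V(1,0) = max -> 4.375027
  V(1,1) = exp(-r*dt) * [p*2.411368 + (1-p)*0.422954] = 1.381238; exercise = 0.000000; V(1,1) = max -> 1.381238
  V(0,0) = exp(-r*dt) * [p*4.375027 + (1-p)*1.381238] = 2.823566; exercise = 1.820000; V(0,0) = max -> 2.823566

Answer: Price = V(0,0) = 2.8236


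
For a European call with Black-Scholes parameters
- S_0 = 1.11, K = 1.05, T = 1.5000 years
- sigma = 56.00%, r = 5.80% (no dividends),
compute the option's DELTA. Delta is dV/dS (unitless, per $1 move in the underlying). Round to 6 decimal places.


d1 = 0.5507996283; d2 = -0.1350574997
phi(d1) = 0.3427929534; exp(-qT) = 1.0000000000; exp(-rT) = 0.9166770956
N(d1) = 0.7091144805
Delta = exp(-qT) * N(d1) = 1.0000000000 * 0.7091144805 = 0.709114

Answer: Delta = 0.709114


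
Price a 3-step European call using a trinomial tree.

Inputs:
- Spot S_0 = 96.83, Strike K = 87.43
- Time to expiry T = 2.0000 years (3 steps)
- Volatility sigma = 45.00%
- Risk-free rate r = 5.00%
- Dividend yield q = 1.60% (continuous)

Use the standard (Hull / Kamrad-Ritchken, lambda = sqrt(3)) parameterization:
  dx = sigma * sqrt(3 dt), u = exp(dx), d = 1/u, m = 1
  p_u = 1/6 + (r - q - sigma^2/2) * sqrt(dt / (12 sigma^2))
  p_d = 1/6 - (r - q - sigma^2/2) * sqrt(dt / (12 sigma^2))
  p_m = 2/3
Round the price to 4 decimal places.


Answer: Price = V(0,0) = 28.7190

Derivation:
dt = T/N = 0.666667; dx = sigma*sqrt(3*dt) = 0.636396
u = exp(dx) = 1.889658; d = 1/u = 0.529196
p_u = 0.131442, p_m = 0.666667, p_d = 0.201891
Discount per step: exp(-r*dt) = 0.967216
Stock lattice S(k, j) with j the centered position index:
  k=0: S(0,+0) = 96.8300
  k=1: S(1,-1) = 51.2421; S(1,+0) = 96.8300; S(1,+1) = 182.9756
  k=2: S(2,-2) = 27.1171; S(2,-1) = 51.2421; S(2,+0) = 96.8300; S(2,+1) = 182.9756; S(2,+2) = 345.7614
  k=3: S(3,-3) = 14.3503; S(3,-2) = 27.1171; S(3,-1) = 51.2421; S(3,+0) = 96.8300; S(3,+1) = 182.9756; S(3,+2) = 345.7614; S(3,+3) = 653.3710
Terminal payoffs V(N, j) = max(S_T - K, 0):
  V(3,-3) = 0.000000; V(3,-2) = 0.000000; V(3,-1) = 0.000000; V(3,+0) = 9.400000; V(3,+1) = 95.545629; V(3,+2) = 258.331444; V(3,+3) = 565.941038
Backward induction: V(k, j) = exp(-r*dt) * [p_u * V(k+1, j+1) + p_m * V(k+1, j) + p_d * V(k+1, j-1)]
  V(2,-2) = exp(-r*dt) * [p_u*0.000000 + p_m*0.000000 + p_d*0.000000] = 0.000000
  V(2,-1) = exp(-r*dt) * [p_u*9.400000 + p_m*0.000000 + p_d*0.000000] = 1.195051
  V(2,+0) = exp(-r*dt) * [p_u*95.545629 + p_m*9.400000 + p_d*0.000000] = 18.208231
  V(2,+1) = exp(-r*dt) * [p_u*258.331444 + p_m*95.545629 + p_d*9.400000] = 96.286879
  V(2,+2) = exp(-r*dt) * [p_u*565.941038 + p_m*258.331444 + p_d*95.545629] = 257.182130
  V(1,-1) = exp(-r*dt) * [p_u*18.208231 + p_m*1.195051 + p_d*0.000000] = 3.085450
  V(1,+0) = exp(-r*dt) * [p_u*96.286879 + p_m*18.208231 + p_d*1.195051] = 24.215471
  V(1,+1) = exp(-r*dt) * [p_u*257.182130 + p_m*96.286879 + p_d*18.208231] = 98.338733
  V(0,+0) = exp(-r*dt) * [p_u*98.338733 + p_m*24.215471 + p_d*3.085450] = 28.719005


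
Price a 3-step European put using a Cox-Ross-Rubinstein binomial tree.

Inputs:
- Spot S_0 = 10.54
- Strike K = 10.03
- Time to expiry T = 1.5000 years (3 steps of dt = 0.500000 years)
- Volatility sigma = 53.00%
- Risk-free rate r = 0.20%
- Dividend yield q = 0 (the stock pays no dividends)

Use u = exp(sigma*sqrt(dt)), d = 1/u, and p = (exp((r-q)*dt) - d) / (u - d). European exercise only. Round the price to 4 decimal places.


Answer: Price = V(0,0) = 2.5516

Derivation:
dt = T/N = 0.500000
u = exp(sigma*sqrt(dt)) = 1.454652; d = 1/u = 0.687450
p = (exp((r-q)*dt) - d) / (u - d) = 0.408694
Discount per step: exp(-r*dt) = 0.999000
Stock lattice S(k, i) with i counting down-moves:
  k=0: S(0,0) = 10.5400
  k=1: S(1,0) = 15.3320; S(1,1) = 7.2457
  k=2: S(2,0) = 22.3028; S(2,1) = 10.5400; S(2,2) = 4.9811
  k=3: S(3,0) = 32.4428; S(3,1) = 15.3320; S(3,2) = 7.2457; S(3,3) = 3.4242
Terminal payoffs V(N, i) = max(K - S_T, 0):
  V(3,0) = 0.000000; V(3,1) = 0.000000; V(3,2) = 2.784280; V(3,3) = 6.605766
Backward induction: V(k, i) = exp(-r*dt) * [p * V(k+1, i) + (1-p) * V(k+1, i+1)].
  V(2,0) = exp(-r*dt) * [p*0.000000 + (1-p)*0.000000] = 0.000000
  V(2,1) = exp(-r*dt) * [p*0.000000 + (1-p)*2.784280] = 1.644716
  V(2,2) = exp(-r*dt) * [p*2.784280 + (1-p)*6.605766] = 5.038907
  V(1,0) = exp(-r*dt) * [p*0.000000 + (1-p)*1.644716] = 0.971559
  V(1,1) = exp(-r*dt) * [p*1.644716 + (1-p)*5.038907] = 3.648072
  V(0,0) = exp(-r*dt) * [p*0.971559 + (1-p)*3.648072] = 2.551645


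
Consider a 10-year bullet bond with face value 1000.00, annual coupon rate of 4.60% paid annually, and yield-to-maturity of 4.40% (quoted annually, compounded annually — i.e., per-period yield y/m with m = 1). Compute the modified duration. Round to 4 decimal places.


Answer: Modified duration = 7.9044

Derivation:
Coupon per period c = face * coupon_rate / m = 46.000000
Periods per year m = 1; per-period yield y/m = 0.044000
Number of cashflows N = 10
Cashflows (t years, CF_t, discount factor 1/(1+y/m)^(m*t), PV):
  t = 1.0000: CF_t = 46.000000, DF = 0.957854, PV = 44.061303
  t = 2.0000: CF_t = 46.000000, DF = 0.917485, PV = 42.204313
  t = 3.0000: CF_t = 46.000000, DF = 0.878817, PV = 40.425587
  t = 4.0000: CF_t = 46.000000, DF = 0.841779, PV = 38.721827
  t = 5.0000: CF_t = 46.000000, DF = 0.806302, PV = 37.089872
  t = 6.0000: CF_t = 46.000000, DF = 0.772320, PV = 35.526698
  t = 7.0000: CF_t = 46.000000, DF = 0.739770, PV = 34.029404
  t = 8.0000: CF_t = 46.000000, DF = 0.708592, PV = 32.595214
  t = 9.0000: CF_t = 46.000000, DF = 0.678728, PV = 31.221470
  t = 10.0000: CF_t = 1046.000000, DF = 0.650122, PV = 680.027848
Price P = sum_t PV_t = 1015.903535
First compute Macaulay numerator sum_t t * PV_t:
  t * PV_t at t = 1.0000: 44.061303
  t * PV_t at t = 2.0000: 84.408626
  t * PV_t at t = 3.0000: 121.276761
  t * PV_t at t = 4.0000: 154.887307
  t * PV_t at t = 5.0000: 185.449362
  t * PV_t at t = 6.0000: 213.160186
  t * PV_t at t = 7.0000: 238.205827
  t * PV_t at t = 8.0000: 260.761715
  t * PV_t at t = 9.0000: 280.993228
  t * PV_t at t = 10.0000: 6800.278478
Macaulay duration D = 8383.482792 / 1015.903535 = 8.252243
Modified duration = D / (1 + y/m) = 8.252243 / (1 + 0.044000) = 7.904447


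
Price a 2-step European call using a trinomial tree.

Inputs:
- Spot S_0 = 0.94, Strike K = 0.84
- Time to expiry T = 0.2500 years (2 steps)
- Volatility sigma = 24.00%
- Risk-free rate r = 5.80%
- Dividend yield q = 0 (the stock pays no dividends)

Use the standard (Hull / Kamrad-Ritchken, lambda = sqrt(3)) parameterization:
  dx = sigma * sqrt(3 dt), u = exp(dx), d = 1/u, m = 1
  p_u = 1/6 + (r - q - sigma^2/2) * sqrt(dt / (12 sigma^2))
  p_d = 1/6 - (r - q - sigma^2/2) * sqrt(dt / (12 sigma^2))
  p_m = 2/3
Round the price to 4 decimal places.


dt = T/N = 0.125000; dx = sigma*sqrt(3*dt) = 0.146969
u = exp(dx) = 1.158319; d = 1/u = 0.863320
p_u = 0.179084, p_m = 0.666667, p_d = 0.154249
Discount per step: exp(-r*dt) = 0.992776
Stock lattice S(k, j) with j the centered position index:
  k=0: S(0,+0) = 0.9400
  k=1: S(1,-1) = 0.8115; S(1,+0) = 0.9400; S(1,+1) = 1.0888
  k=2: S(2,-2) = 0.7006; S(2,-1) = 0.8115; S(2,+0) = 0.9400; S(2,+1) = 1.0888; S(2,+2) = 1.2612
Terminal payoffs V(N, j) = max(S_T - K, 0):
  V(2,-2) = 0.000000; V(2,-1) = 0.000000; V(2,+0) = 0.100000; V(2,+1) = 0.248819; V(2,+2) = 0.421200
Backward induction: V(k, j) = exp(-r*dt) * [p_u * V(k+1, j+1) + p_m * V(k+1, j) + p_d * V(k+1, j-1)]
  V(1,-1) = exp(-r*dt) * [p_u*0.100000 + p_m*0.000000 + p_d*0.000000] = 0.017779
  V(1,+0) = exp(-r*dt) * [p_u*0.248819 + p_m*0.100000 + p_d*0.000000] = 0.110423
  V(1,+1) = exp(-r*dt) * [p_u*0.421200 + p_m*0.248819 + p_d*0.100000] = 0.254880
  V(0,+0) = exp(-r*dt) * [p_u*0.254880 + p_m*0.110423 + p_d*0.017779] = 0.121121

Answer: Price = V(0,0) = 0.1211


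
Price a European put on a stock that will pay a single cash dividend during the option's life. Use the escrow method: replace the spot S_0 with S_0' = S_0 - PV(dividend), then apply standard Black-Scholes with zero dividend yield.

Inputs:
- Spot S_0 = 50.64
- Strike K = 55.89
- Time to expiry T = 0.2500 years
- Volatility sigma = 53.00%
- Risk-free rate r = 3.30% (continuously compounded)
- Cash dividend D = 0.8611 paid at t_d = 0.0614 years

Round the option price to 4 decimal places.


Answer: Price = 8.8173

Derivation:
PV(D) = D * exp(-r * t_d) = 0.8611 * 0.99797585 = 0.85935701
S_0' = S_0 - PV(D) = 50.6400 - 0.85935701 = 49.78064299
d1 = (ln(S_0'/K) + (r + sigma^2/2)*T) / (sigma*sqrt(T)) = -0.27319532
d2 = d1 - sigma*sqrt(T) = -0.53819532
exp(-rT) = 0.99178394
N(-d1) = 0.60764846; N(-d2) = 0.70477889
P = K * exp(-rT) * N(-d2) - S_0' * N(-d1) = 55.8900 * 0.99178394 * 0.70477889 - 49.78064299 * 0.60764846 = 8.8173


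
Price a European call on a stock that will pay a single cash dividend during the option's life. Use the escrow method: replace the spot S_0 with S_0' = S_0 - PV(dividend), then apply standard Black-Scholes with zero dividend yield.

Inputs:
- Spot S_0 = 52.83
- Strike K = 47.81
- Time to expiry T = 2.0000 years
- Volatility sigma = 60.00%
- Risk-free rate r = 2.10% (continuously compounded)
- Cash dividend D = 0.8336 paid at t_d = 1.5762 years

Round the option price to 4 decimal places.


Answer: Price = 19.3384

Derivation:
PV(D) = D * exp(-r * t_d) = 0.8336 * 0.96744162 = 0.80645933
S_0' = S_0 - PV(D) = 52.8300 - 0.80645933 = 52.02354067
d1 = (ln(S_0'/K) + (r + sigma^2/2)*T) / (sigma*sqrt(T)) = 0.57330037
d2 = d1 - sigma*sqrt(T) = -0.27522776
exp(-rT) = 0.95886978
N(d1) = 0.71677933; N(d2) = 0.39157063
C = S_0' * N(d1) - K * exp(-rT) * N(d2) = 52.02354067 * 0.71677933 - 47.8100 * 0.95886978 * 0.39157063 = 19.3384


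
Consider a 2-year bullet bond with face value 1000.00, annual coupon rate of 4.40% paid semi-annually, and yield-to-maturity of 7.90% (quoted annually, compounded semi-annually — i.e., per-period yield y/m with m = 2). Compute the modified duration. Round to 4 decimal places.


Coupon per period c = face * coupon_rate / m = 22.000000
Periods per year m = 2; per-period yield y/m = 0.039500
Number of cashflows N = 4
Cashflows (t years, CF_t, discount factor 1/(1+y/m)^(m*t), PV):
  t = 0.5000: CF_t = 22.000000, DF = 0.962001, PV = 21.164021
  t = 1.0000: CF_t = 22.000000, DF = 0.925446, PV = 20.359809
  t = 1.5000: CF_t = 22.000000, DF = 0.890280, PV = 19.586156
  t = 2.0000: CF_t = 1022.000000, DF = 0.856450, PV = 875.291923
Price P = sum_t PV_t = 936.401909
First compute Macaulay numerator sum_t t * PV_t:
  t * PV_t at t = 0.5000: 10.582011
  t * PV_t at t = 1.0000: 20.359809
  t * PV_t at t = 1.5000: 29.379233
  t * PV_t at t = 2.0000: 1750.583847
Macaulay duration D = 1810.904900 / 936.401909 = 1.933897
Modified duration = D / (1 + y/m) = 1.933897 / (1 + 0.039500) = 1.860411

Answer: Modified duration = 1.8604


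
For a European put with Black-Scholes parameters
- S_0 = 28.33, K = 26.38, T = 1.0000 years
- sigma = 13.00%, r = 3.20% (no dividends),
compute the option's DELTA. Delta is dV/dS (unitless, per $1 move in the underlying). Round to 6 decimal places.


d1 = 0.8597320504; d2 = 0.7297320504
phi(d1) = 0.2756817571; exp(-qT) = 1.0000000000; exp(-rT) = 0.9685065821
N(-d1) = 0.1949683816
Delta = -exp(-qT) * N(-d1) = -1.0000000000 * 0.1949683816 = -0.194968

Answer: Delta = -0.194968


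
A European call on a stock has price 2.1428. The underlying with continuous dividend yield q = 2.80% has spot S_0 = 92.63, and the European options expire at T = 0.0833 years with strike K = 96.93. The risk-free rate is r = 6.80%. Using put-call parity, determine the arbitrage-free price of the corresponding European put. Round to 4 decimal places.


Put-call parity: C - P = S_0 * exp(-qT) - K * exp(-rT).
S_0 * exp(-qT) = 92.6300 * 0.99767032 = 92.41420155
K * exp(-rT) = 96.9300 * 0.99435161 = 96.38250180
P = C - S*exp(-qT) + K*exp(-rT)
P = 2.1428 - 92.41420155 + 96.38250180 = 6.1111

Answer: Put price = 6.1111


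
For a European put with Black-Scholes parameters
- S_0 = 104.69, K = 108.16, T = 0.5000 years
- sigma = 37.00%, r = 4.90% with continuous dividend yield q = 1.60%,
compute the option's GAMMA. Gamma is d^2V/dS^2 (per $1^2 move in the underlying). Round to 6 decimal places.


Answer: Gamma = 0.014415

Derivation:
d1 = 0.0692467379; d2 = -0.1923827711
phi(d1) = 0.3979869399; exp(-qT) = 0.9920319148; exp(-rT) = 0.9757976889
Gamma = exp(-qT) * phi(d1) / (S * sigma * sqrt(T)) = 0.9920319148 * 0.3979869399 / (104.6900 * 0.3700 * 0.7071067812) = 0.014415


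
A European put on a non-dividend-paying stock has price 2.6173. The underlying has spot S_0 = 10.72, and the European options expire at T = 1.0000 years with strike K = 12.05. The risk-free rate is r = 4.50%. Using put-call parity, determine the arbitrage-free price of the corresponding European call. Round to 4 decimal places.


Put-call parity: C - P = S_0 * exp(-qT) - K * exp(-rT).
S_0 * exp(-qT) = 10.7200 * 1.00000000 = 10.72000000
K * exp(-rT) = 12.0500 * 0.95599748 = 11.51976966
C = P + S*exp(-qT) - K*exp(-rT)
C = 2.6173 + 10.72000000 - 11.51976966 = 1.8175

Answer: Call price = 1.8175
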